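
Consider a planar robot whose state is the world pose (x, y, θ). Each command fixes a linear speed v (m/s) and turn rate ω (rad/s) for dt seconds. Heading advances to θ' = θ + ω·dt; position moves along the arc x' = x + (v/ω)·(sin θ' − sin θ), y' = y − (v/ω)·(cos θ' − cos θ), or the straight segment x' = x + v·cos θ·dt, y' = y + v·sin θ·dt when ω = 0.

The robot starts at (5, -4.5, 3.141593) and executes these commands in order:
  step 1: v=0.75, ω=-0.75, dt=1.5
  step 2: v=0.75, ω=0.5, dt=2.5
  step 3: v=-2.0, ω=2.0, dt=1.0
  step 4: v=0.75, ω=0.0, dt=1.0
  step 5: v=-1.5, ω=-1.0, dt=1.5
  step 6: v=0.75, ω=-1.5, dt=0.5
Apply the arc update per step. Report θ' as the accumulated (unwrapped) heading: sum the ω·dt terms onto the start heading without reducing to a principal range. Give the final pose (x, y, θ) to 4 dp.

step 1: θ'=2.0166 (R=-1.0000) → pose (4.0977, -3.9312, 2.0166)
step 2: θ'=3.2666 (R=1.5000) → pose (2.5573, -3.0896, 3.2666)
step 3: θ'=5.2666 (R=-1.0000) → pose (3.2830, -1.5712, 5.2666)
step 4: θ'=5.2666 (straight) → pose (3.6777, -2.2089, 5.2666)
step 5: θ'=3.7666 (R=1.5000) → pose (4.0755, -0.2031, 3.7666)
step 6: θ'=3.0166 (R=-0.5000) → pose (3.7206, -0.2937, 3.0166)

(3.7206, -0.2937, 3.0166)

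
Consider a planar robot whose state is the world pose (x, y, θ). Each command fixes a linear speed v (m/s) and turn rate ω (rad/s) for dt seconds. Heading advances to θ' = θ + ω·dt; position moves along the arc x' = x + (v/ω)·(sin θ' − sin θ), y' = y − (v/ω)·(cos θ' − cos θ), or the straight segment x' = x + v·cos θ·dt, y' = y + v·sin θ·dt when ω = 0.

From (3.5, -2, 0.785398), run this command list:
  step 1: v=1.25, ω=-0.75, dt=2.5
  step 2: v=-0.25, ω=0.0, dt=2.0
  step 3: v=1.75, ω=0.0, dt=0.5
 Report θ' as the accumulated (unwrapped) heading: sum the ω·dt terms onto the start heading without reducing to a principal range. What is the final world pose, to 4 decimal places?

(6.3295, -2.7395, -1.0896)

step 1: θ'=-1.0896 (R=-1.6667) → pose (6.1559, -2.4071, -1.0896)
step 2: θ'=-1.0896 (straight) → pose (5.9245, -1.9639, -1.0896)
step 3: θ'=-1.0896 (straight) → pose (6.3295, -2.7395, -1.0896)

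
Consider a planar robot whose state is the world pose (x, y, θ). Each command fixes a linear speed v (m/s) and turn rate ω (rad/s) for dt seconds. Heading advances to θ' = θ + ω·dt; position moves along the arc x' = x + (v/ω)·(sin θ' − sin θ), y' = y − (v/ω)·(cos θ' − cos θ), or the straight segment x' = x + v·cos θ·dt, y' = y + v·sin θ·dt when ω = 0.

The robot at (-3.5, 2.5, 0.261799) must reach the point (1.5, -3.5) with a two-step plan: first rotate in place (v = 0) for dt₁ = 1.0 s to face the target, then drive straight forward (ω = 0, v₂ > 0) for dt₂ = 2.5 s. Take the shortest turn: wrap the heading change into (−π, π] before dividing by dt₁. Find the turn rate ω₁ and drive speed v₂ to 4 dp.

heading to target = atan2(-3.5−2.5, 1.5−-3.5) = -0.8761
Δθ = wrap(-0.8761 − 0.2618) = -1.1379; ω₁ = Δθ/dt₁ = -1.1379
distance = √((1.5−-3.5)² + (-3.5−2.5)²) = 7.8102; v₂ = distance/dt₂ = 3.1241

ω₁ = -1.1379, v₂ = 3.1241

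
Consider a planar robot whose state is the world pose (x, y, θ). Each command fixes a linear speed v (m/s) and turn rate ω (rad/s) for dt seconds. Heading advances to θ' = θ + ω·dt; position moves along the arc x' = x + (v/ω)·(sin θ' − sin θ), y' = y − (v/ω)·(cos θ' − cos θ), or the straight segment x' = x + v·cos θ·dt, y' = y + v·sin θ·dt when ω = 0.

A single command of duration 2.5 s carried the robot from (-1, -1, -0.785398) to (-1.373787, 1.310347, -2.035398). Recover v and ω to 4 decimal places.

Δθ = -2.035398 − -0.785398 = -1.250000
ω = Δθ/dt = -1.250000/2.5 = -0.5000
R = −Δy/(cos θ' − cos θ) = 2.0000
v = R·ω = 2.0000·-0.5000 = -1.0000

v = -1.0000, ω = -0.5000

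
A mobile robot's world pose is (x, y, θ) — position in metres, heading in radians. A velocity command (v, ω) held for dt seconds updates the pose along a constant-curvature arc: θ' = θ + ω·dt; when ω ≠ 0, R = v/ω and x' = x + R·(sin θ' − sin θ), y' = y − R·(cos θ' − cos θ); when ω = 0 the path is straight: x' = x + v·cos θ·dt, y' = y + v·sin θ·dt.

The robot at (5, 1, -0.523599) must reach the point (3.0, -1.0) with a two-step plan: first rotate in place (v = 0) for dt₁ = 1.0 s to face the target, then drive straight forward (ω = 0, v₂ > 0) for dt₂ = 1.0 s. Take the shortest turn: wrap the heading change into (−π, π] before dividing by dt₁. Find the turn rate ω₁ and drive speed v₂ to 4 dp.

heading to target = atan2(-1−1, 3−5) = -2.3562
Δθ = wrap(-2.3562 − -0.5236) = -1.8326; ω₁ = Δθ/dt₁ = -1.8326
distance = √((3−5)² + (-1−1)²) = 2.8284; v₂ = distance/dt₂ = 2.8284

ω₁ = -1.8326, v₂ = 2.8284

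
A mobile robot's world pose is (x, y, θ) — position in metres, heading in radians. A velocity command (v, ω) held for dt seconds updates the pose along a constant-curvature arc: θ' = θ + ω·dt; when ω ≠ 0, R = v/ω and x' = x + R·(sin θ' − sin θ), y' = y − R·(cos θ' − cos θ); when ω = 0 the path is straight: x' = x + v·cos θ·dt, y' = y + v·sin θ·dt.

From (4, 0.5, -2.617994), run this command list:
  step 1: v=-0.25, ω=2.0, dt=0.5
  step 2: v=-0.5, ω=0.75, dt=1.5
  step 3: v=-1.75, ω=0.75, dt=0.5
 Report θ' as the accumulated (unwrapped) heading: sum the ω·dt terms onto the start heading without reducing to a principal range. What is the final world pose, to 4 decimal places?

(2.8823, 1.4827, -0.1180)

step 1: θ'=-1.6180 (R=-0.1250) → pose (4.0624, 0.6024, -1.6180)
step 2: θ'=-0.4930 (R=-0.6667) → pose (3.7119, 1.2211, -0.4930)
step 3: θ'=-0.1180 (R=-2.3333) → pose (2.8823, 1.4827, -0.1180)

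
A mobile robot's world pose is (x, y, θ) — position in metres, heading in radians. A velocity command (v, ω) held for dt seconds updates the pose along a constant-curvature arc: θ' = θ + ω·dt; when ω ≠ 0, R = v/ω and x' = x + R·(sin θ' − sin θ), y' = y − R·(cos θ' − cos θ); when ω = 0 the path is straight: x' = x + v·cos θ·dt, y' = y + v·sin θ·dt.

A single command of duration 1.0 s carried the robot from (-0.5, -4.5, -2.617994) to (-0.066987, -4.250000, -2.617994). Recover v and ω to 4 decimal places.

Δθ = -2.617994 − -2.617994 = 0.000000
ω = Δθ/dt = 0.000000/1.0 = 0.0000
ω = 0 → v = (Δx·cos θ + Δy·sin θ)/dt = -0.5000

v = -0.5000, ω = 0.0000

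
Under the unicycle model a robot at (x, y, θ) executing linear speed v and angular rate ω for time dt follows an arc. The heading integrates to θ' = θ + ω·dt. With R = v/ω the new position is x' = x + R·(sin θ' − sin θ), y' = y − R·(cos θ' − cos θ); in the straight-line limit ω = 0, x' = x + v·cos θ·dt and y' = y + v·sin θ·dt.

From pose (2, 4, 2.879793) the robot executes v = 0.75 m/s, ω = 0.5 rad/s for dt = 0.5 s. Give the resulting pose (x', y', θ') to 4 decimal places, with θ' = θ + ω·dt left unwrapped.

θ' = 2.8798 + 0.5·0.5 = 3.1298
R = v/ω = 0.75/0.5 = 1.5000
x' = 2 + 1.5000·(sin 3.1298 − sin 2.8798) = 1.6295
y' = 4 − 1.5000·(cos 3.1298 − cos 2.8798) = 4.0510

(1.6295, 4.0510, 3.1298)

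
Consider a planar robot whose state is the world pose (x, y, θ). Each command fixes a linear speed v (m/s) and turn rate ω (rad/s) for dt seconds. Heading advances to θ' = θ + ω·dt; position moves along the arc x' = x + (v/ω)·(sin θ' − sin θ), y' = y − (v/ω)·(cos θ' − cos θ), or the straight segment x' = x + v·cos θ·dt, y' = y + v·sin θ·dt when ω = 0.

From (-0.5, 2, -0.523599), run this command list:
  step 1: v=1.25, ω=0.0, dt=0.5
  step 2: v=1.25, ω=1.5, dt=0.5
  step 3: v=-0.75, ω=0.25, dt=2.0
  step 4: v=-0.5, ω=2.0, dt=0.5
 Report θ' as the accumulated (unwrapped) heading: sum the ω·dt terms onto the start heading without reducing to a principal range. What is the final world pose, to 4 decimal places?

(-0.7551, 0.6908, 1.7264)

step 1: θ'=-0.5236 (straight) → pose (0.0413, 1.6875, -0.5236)
step 2: θ'=0.2264 (R=0.8333) → pose (0.6450, 1.5971, 0.2264)
step 3: θ'=0.7264 (R=-3.0000) → pose (-0.6741, 0.9164, 0.7264)
step 4: θ'=1.7264 (R=-0.2500) → pose (-0.7551, 0.6908, 1.7264)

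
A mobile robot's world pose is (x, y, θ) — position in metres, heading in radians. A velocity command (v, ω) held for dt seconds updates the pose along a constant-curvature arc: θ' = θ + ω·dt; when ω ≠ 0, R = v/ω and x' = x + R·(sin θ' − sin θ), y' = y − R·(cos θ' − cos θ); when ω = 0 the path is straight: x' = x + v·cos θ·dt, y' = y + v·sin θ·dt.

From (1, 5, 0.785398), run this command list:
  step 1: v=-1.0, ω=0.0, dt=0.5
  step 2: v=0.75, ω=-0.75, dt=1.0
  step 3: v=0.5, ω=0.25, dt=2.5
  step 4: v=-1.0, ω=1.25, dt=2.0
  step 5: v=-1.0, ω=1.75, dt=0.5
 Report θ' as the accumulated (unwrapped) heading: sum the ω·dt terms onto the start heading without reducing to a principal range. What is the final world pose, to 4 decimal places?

(3.4147, 4.1397, 4.0354)

step 1: θ'=0.7854 (straight) → pose (0.6464, 4.6464, 0.7854)
step 2: θ'=0.0354 (R=-1.0000) → pose (1.3182, 4.9387, 0.0354)
step 3: θ'=0.6604 (R=2.0000) → pose (2.4742, 5.3580, 0.6604)
step 4: θ'=3.1604 (R=-0.8000) → pose (2.9800, 3.9263, 3.1604)
step 5: θ'=4.0354 (R=-0.5714) → pose (3.4147, 4.1397, 4.0354)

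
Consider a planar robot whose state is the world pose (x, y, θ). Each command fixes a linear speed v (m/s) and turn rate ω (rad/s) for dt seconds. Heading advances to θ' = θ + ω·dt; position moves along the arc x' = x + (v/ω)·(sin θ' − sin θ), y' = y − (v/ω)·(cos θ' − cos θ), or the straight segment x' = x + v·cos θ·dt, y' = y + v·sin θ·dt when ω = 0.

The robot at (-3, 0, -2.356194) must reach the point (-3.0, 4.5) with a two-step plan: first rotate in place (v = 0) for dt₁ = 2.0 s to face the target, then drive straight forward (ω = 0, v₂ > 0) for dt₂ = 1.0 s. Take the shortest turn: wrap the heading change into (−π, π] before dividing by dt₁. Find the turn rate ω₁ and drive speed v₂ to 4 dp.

heading to target = atan2(4.5−0, -3−-3) = 1.5708
Δθ = wrap(1.5708 − -2.3562) = -2.3562; ω₁ = Δθ/dt₁ = -1.1781
distance = √((-3−-3)² + (4.5−0)²) = 4.5000; v₂ = distance/dt₂ = 4.5000

ω₁ = -1.1781, v₂ = 4.5000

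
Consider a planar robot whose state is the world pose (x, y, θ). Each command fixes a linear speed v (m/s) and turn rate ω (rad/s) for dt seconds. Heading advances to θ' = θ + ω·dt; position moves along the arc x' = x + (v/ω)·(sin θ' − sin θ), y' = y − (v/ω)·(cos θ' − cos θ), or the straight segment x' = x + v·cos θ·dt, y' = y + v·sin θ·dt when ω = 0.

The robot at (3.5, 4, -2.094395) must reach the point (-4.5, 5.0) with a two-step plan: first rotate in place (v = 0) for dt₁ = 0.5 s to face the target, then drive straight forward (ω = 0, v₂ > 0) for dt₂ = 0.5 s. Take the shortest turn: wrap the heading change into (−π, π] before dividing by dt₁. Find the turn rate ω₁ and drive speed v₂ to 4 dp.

heading to target = atan2(5−4, -4.5−3.5) = 3.0172
Δθ = wrap(3.0172 − -2.0944) = -1.1716; ω₁ = Δθ/dt₁ = -2.3431
distance = √((-4.5−3.5)² + (5−4)²) = 8.0623; v₂ = distance/dt₂ = 16.1245

ω₁ = -2.3431, v₂ = 16.1245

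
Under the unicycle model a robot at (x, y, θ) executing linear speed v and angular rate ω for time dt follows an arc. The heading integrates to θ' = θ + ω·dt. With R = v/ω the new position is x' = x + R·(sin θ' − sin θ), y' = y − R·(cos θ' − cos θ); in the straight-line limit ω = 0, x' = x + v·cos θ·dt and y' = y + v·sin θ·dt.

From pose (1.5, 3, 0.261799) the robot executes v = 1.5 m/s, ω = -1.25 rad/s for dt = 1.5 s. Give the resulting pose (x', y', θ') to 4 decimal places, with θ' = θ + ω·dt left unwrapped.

(3.0095, 1.7900, -1.6132)

θ' = 0.2618 + -1.25·1.5 = -1.6132
R = v/ω = 1.5/-1.25 = -1.2000
x' = 1.5 + -1.2000·(sin -1.6132 − sin 0.2618) = 3.0095
y' = 3 − -1.2000·(cos -1.6132 − cos 0.2618) = 1.7900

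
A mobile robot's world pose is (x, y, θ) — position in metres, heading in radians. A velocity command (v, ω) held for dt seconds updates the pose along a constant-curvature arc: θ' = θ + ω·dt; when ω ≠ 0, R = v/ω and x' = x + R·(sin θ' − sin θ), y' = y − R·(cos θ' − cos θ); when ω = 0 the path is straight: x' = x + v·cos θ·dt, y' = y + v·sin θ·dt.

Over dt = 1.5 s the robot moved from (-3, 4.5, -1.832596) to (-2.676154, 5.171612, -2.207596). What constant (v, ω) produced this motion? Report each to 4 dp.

Δθ = -2.207596 − -1.832596 = -0.375000
ω = Δθ/dt = -0.375000/1.5 = -0.2500
R = −Δy/(cos θ' − cos θ) = 2.0000
v = R·ω = 2.0000·-0.2500 = -0.5000

v = -0.5000, ω = -0.2500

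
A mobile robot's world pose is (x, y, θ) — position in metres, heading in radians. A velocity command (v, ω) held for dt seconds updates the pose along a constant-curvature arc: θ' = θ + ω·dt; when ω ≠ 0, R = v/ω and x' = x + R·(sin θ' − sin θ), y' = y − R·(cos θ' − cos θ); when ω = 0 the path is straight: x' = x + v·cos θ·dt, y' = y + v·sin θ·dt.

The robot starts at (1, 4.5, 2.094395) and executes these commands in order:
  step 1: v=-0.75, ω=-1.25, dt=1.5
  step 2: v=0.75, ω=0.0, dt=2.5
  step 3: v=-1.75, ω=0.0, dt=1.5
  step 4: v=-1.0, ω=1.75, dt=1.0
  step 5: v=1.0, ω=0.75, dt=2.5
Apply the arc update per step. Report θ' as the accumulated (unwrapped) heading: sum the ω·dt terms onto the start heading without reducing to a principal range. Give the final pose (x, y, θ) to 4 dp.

(-2.6139, 3.1715, 3.8444)

step 1: θ'=0.2194 (R=0.6000) → pose (0.6110, 3.6144, 0.2194)
step 2: θ'=0.2194 (straight) → pose (2.4410, 4.0225, 0.2194)
step 3: θ'=0.2194 (straight) → pose (-0.1211, 3.4512, 0.2194)
step 4: θ'=1.9694 (R=-0.5714) → pose (-0.5233, 2.6716, 1.9694)
step 5: θ'=3.8444 (R=1.3333) → pose (-2.6139, 3.1715, 3.8444)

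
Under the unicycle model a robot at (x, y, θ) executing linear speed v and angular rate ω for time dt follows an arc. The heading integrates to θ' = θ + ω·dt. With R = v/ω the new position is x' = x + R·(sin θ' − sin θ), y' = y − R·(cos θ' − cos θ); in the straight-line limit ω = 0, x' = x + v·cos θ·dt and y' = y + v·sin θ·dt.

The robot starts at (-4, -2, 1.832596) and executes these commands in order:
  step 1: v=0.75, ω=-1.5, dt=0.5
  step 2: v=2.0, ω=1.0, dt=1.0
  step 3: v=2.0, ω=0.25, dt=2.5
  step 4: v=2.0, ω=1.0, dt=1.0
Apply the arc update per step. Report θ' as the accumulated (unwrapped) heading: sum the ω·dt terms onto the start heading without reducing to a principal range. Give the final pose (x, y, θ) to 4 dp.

step 1: θ'=1.0826 (R=-0.5000) → pose (-3.9586, -1.6361, 1.0826)
step 2: θ'=2.0826 (R=2.0000) → pose (-3.9813, 0.2815, 2.0826)
step 3: θ'=2.7076 (R=8.0000) → pose (-7.5922, 3.6219, 2.7076)
step 4: θ'=3.7076 (R=2.0000) → pose (-9.5057, 3.4954, 3.7076)

(-9.5057, 3.4954, 3.7076)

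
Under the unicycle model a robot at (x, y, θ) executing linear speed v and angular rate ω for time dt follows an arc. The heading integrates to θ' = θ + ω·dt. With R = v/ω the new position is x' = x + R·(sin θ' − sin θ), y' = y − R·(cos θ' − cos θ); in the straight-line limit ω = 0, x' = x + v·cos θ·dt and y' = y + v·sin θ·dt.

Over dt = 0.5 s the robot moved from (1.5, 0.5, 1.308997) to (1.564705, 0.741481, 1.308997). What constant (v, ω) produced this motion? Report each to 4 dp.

v = 0.5000, ω = 0.0000

Δθ = 1.308997 − 1.308997 = 0.000000
ω = Δθ/dt = 0.000000/0.5 = 0.0000
ω = 0 → v = (Δx·cos θ + Δy·sin θ)/dt = 0.5000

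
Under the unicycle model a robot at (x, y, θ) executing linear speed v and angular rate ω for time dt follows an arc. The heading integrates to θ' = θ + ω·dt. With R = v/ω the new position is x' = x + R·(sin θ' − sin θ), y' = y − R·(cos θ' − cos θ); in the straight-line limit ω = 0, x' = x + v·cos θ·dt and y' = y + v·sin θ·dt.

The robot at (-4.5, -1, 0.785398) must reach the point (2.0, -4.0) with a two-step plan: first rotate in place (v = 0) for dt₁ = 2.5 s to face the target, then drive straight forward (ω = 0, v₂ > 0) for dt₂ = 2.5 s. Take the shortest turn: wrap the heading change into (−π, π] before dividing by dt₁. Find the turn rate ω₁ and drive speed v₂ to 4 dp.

heading to target = atan2(-4−-1, 2−-4.5) = -0.4324
Δθ = wrap(-0.4324 − 0.7854) = -1.2178; ω₁ = Δθ/dt₁ = -0.4871
distance = √((2−-4.5)² + (-4−-1)²) = 7.1589; v₂ = distance/dt₂ = 2.8636

ω₁ = -0.4871, v₂ = 2.8636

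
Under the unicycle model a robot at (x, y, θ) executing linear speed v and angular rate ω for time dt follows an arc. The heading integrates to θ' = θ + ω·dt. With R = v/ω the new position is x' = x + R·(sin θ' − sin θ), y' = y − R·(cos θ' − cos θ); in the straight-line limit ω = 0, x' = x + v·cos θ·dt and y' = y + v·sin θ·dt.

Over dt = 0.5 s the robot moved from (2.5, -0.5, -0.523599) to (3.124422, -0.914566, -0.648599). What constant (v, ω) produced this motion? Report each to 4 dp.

v = 1.5000, ω = -0.2500

Δθ = -0.648599 − -0.523599 = -0.125000
ω = Δθ/dt = -0.125000/0.5 = -0.2500
R = Δx/(sin θ' − sin θ) = -6.0000
v = R·ω = -6.0000·-0.2500 = 1.5000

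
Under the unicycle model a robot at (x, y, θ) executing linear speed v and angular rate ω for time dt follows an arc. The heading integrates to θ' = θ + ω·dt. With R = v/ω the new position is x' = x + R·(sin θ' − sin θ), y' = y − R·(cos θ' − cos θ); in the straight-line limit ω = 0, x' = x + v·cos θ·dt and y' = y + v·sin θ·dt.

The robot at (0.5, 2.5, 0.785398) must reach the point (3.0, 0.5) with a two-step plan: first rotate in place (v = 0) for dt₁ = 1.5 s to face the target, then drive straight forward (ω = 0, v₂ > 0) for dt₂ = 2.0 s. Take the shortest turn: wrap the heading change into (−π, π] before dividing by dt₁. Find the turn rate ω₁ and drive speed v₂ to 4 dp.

heading to target = atan2(0.5−2.5, 3−0.5) = -0.6747
Δθ = wrap(-0.6747 − 0.7854) = -1.4601; ω₁ = Δθ/dt₁ = -0.9734
distance = √((3−0.5)² + (0.5−2.5)²) = 3.2016; v₂ = distance/dt₂ = 1.6008

ω₁ = -0.9734, v₂ = 1.6008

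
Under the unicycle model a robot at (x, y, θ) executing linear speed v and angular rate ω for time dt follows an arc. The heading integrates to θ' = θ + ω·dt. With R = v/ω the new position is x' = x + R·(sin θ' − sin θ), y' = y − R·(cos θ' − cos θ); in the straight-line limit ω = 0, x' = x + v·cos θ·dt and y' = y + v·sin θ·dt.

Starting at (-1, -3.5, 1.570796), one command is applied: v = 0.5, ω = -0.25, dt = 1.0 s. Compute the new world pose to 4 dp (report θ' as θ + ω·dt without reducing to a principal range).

(-0.9378, -3.0052, 1.3208)

θ' = 1.5708 + -0.25·1.0 = 1.3208
R = v/ω = 0.5/-0.25 = -2.0000
x' = -1 + -2.0000·(sin 1.3208 − sin 1.5708) = -0.9378
y' = -3.5 − -2.0000·(cos 1.3208 − cos 1.5708) = -3.0052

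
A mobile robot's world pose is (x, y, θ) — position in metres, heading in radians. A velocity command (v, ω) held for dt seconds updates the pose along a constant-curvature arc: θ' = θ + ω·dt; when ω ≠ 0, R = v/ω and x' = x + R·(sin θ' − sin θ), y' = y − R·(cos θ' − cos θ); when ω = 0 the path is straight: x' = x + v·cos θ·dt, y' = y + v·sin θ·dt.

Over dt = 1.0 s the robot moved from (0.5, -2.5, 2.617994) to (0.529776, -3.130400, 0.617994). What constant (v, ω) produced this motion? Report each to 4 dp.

Δθ = 0.617994 − 2.617994 = -2.000000
ω = Δθ/dt = -2.000000/1.0 = -2.0000
R = −Δy/(cos θ' − cos θ) = 0.3750
v = R·ω = 0.3750·-2.0000 = -0.7500

v = -0.7500, ω = -2.0000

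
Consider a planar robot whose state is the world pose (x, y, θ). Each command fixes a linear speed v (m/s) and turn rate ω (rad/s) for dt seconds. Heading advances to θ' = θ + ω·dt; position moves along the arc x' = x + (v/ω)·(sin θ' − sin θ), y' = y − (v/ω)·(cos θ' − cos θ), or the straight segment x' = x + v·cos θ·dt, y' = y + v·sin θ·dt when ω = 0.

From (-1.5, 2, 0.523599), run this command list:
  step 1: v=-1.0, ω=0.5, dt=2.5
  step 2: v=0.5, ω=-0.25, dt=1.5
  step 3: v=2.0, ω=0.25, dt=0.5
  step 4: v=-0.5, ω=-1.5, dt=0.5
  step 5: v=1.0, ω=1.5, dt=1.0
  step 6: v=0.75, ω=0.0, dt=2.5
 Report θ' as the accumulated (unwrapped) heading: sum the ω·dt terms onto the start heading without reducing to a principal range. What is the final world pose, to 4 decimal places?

(-3.6301, 3.7198, 2.2736)

step 1: θ'=1.7736 (R=-2.0000) → pose (-2.4590, -0.1349, 1.7736)
step 2: θ'=1.3986 (R=-2.0000) → pose (-2.4704, 0.6106, 1.3986)
step 3: θ'=1.5236 (R=8.0000) → pose (-2.3610, 1.6040, 1.5236)
step 4: θ'=0.7736 (R=0.3333) → pose (-2.4611, 1.3812, 0.7736)
step 5: θ'=2.2736 (R=0.6667) → pose (-2.4182, 2.2891, 2.2736)
step 6: θ'=2.2736 (straight) → pose (-3.6301, 3.7198, 2.2736)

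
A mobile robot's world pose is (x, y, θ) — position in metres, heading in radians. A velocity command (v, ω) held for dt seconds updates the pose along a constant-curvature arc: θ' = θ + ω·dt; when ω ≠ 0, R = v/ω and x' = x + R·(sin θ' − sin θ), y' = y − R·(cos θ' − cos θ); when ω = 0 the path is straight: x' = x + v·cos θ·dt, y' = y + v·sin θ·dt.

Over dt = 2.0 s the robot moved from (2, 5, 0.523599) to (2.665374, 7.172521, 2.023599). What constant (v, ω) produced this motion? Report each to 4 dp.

v = 1.2500, ω = 0.7500

Δθ = 2.023599 − 0.523599 = 1.500000
ω = Δθ/dt = 1.500000/2.0 = 0.7500
R = −Δy/(cos θ' − cos θ) = 1.6667
v = R·ω = 1.6667·0.7500 = 1.2500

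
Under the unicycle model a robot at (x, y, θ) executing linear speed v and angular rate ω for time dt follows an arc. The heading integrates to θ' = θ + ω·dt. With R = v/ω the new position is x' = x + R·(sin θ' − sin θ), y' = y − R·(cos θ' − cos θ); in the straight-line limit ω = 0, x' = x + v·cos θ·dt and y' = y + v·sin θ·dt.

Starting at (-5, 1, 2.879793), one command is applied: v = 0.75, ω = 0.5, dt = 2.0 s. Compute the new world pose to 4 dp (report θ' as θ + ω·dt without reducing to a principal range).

θ' = 2.8798 + 0.5·2.0 = 3.8798
R = v/ω = 0.75/0.5 = 1.5000
x' = -5 + 1.5000·(sin 3.8798 − sin 2.8798) = -6.3977
y' = 1 − 1.5000·(cos 3.8798 − cos 2.8798) = 0.6606

(-6.3977, 0.6606, 3.8798)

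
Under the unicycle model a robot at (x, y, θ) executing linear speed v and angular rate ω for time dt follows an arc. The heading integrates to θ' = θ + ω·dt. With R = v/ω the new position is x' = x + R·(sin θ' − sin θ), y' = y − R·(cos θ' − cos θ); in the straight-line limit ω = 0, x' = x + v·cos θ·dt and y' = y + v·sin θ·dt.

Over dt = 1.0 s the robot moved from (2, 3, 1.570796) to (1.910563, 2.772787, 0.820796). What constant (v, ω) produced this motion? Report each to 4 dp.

Δθ = 0.820796 − 1.570796 = -0.750000
ω = Δθ/dt = -0.750000/1.0 = -0.7500
R = −Δy/(cos θ' − cos θ) = 0.3333
v = R·ω = 0.3333·-0.7500 = -0.2500

v = -0.2500, ω = -0.7500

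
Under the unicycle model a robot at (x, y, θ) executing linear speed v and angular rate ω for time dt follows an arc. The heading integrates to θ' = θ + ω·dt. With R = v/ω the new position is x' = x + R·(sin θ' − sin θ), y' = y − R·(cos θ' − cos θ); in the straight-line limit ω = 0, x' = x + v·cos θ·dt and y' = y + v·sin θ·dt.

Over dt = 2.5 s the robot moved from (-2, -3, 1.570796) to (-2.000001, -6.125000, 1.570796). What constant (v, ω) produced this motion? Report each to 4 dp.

v = -1.2500, ω = 0.0000

Δθ = 1.570796 − 1.570796 = 0.000000
ω = Δθ/dt = 0.000000/2.5 = 0.0000
ω = 0 → v = (Δx·cos θ + Δy·sin θ)/dt = -1.2500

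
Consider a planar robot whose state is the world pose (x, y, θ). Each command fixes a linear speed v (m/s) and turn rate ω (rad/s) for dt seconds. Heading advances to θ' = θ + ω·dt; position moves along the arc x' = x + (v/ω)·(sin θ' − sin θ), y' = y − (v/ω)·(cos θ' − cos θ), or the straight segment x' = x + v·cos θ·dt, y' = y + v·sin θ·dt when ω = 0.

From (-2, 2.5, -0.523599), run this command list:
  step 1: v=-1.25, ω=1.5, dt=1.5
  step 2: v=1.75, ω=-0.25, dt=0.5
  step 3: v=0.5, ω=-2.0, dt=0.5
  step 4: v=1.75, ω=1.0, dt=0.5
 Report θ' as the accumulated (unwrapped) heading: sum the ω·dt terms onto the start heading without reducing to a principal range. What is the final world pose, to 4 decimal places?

(-2.6422, 3.3849, 1.1014)

step 1: θ'=1.7264 (R=-0.8333) → pose (-3.2399, 1.6492, 1.7264)
step 2: θ'=1.6014 (R=-7.0000) → pose (-3.3212, 2.5198, 1.6014)
step 3: θ'=0.6014 (R=-0.2500) → pose (-3.2128, 2.7336, 0.6014)
step 4: θ'=1.1014 (R=1.7500) → pose (-2.6422, 3.3849, 1.1014)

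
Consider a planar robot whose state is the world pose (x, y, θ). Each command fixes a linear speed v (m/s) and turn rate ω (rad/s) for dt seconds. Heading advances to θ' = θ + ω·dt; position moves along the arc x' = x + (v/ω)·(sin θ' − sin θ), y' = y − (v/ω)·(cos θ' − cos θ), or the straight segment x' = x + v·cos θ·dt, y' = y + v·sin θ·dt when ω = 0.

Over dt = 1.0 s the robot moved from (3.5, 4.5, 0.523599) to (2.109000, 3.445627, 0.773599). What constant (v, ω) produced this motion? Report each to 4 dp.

v = -1.7500, ω = 0.2500

Δθ = 0.773599 − 0.523599 = 0.250000
ω = Δθ/dt = 0.250000/1.0 = 0.2500
R = Δx/(sin θ' − sin θ) = -7.0000
v = R·ω = -7.0000·0.2500 = -1.7500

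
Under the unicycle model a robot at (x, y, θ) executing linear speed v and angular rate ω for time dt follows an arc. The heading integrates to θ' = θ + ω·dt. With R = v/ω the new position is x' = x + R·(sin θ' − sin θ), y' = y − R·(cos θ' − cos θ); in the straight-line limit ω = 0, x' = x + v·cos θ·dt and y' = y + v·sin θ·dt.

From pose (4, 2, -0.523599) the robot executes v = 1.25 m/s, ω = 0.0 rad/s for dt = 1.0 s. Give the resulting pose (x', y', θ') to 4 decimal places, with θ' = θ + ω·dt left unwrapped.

(5.0825, 1.3750, -0.5236)

θ' = -0.5236 + 0.0·1.0 = -0.5236
ω = 0 → straight: x' = 4 + 1.25·cos(-0.5236)·1.0 = 5.0825
y' = 2 + 1.25·sin(-0.5236)·1.0 = 1.3750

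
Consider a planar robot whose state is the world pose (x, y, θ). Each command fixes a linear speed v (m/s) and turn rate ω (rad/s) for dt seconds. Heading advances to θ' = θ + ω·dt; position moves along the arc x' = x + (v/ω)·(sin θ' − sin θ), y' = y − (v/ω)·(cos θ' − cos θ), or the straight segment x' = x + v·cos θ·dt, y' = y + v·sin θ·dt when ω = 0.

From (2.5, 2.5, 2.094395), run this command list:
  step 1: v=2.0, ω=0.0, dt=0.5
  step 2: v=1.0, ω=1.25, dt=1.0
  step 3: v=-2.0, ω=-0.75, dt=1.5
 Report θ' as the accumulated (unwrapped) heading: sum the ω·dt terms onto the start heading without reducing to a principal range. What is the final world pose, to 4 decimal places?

step 1: θ'=2.0944 (straight) → pose (2.0000, 3.3660, 2.0944)
step 2: θ'=3.3444 (R=0.8000) → pose (1.1460, 3.7496, 3.3444)
step 3: θ'=2.2194 (R=2.6667) → pose (3.8083, 2.7485, 2.2194)

(3.8083, 2.7485, 2.2194)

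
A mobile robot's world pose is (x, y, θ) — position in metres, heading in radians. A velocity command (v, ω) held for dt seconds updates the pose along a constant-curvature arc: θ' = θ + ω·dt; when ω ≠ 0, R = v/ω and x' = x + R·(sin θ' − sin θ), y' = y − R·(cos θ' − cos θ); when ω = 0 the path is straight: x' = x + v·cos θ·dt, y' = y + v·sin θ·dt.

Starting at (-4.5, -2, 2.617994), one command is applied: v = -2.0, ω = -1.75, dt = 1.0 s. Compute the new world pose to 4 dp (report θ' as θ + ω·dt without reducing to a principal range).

(-4.1994, -3.7284, 0.8680)

θ' = 2.6180 + -1.75·1.0 = 0.8680
R = v/ω = -2.0/-1.75 = 1.1429
x' = -4.5 + 1.1429·(sin 0.8680 − sin 2.6180) = -4.1994
y' = -2 − 1.1429·(cos 0.8680 − cos 2.6180) = -3.7284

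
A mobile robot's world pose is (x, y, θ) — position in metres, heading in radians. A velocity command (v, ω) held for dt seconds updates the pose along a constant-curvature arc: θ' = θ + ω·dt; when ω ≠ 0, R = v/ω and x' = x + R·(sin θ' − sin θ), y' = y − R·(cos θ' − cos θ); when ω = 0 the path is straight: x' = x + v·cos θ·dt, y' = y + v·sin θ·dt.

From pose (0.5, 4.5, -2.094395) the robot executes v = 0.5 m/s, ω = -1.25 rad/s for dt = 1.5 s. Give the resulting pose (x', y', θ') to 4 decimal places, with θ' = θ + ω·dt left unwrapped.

θ' = -2.0944 + -1.25·1.5 = -3.9694
R = v/ω = 0.5/-1.25 = -0.4000
x' = 0.5 + -0.4000·(sin -3.9694 − sin -2.0944) = -0.1410
y' = 4.5 − -0.4000·(cos -3.9694 − cos -2.0944) = 4.4294

(-0.1410, 4.4294, -3.9694)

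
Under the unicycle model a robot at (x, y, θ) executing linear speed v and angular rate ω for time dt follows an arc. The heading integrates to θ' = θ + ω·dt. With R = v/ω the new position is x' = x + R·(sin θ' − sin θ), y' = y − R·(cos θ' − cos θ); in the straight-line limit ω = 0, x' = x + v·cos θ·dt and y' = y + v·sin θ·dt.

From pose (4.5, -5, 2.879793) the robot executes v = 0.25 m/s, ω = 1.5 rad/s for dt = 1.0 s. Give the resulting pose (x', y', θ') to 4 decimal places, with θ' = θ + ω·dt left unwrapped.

θ' = 2.8798 + 1.5·1.0 = 4.3798
R = v/ω = 0.25/1.5 = 0.1667
x' = 4.5 + 0.1667·(sin 4.3798 − sin 2.8798) = 4.2993
y' = -5 − 0.1667·(cos 4.3798 − cos 2.8798) = -5.1066

(4.2993, -5.1066, 4.3798)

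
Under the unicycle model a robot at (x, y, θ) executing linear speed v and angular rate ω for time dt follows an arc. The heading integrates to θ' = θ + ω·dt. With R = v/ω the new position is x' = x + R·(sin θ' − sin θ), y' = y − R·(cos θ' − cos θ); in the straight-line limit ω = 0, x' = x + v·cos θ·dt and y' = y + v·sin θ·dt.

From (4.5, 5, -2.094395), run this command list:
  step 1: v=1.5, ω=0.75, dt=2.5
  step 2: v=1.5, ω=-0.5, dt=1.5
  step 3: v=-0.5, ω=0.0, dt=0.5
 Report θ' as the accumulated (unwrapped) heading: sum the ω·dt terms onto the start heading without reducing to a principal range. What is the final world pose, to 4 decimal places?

(7.4760, 1.0234, -0.9694)

step 1: θ'=-0.2194 (R=2.0000) → pose (5.7968, 2.0479, -0.2194)
step 2: θ'=-0.9694 (R=-3.0000) → pose (7.6175, 0.8172, -0.9694)
step 3: θ'=-0.9694 (straight) → pose (7.4760, 1.0234, -0.9694)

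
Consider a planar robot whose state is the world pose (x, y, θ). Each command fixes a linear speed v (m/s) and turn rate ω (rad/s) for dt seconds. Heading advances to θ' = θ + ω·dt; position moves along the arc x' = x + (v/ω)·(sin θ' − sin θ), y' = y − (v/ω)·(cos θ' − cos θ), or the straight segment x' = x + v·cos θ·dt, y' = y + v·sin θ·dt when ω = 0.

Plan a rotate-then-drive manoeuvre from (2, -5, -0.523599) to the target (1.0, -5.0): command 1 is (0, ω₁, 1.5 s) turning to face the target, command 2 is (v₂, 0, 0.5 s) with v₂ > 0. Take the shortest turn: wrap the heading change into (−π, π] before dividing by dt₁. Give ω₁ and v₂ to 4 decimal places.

ω₁ = -1.7453, v₂ = 2.0000

heading to target = atan2(-5−-5, 1−2) = 3.1416
Δθ = wrap(3.1416 − -0.5236) = -2.6180; ω₁ = Δθ/dt₁ = -1.7453
distance = √((1−2)² + (-5−-5)²) = 1.0000; v₂ = distance/dt₂ = 2.0000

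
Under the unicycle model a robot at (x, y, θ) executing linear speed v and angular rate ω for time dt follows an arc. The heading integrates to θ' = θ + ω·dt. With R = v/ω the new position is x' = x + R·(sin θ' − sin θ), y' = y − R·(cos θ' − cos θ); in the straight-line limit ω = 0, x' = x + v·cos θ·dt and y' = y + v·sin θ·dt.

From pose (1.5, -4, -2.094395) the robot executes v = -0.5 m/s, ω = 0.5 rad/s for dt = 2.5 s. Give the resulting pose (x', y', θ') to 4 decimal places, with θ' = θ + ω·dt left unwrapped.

θ' = -2.0944 + 0.5·2.5 = -0.8444
R = v/ω = -0.5/0.5 = -1.0000
x' = 1.5 + -1.0000·(sin -0.8444 − sin -2.0944) = 1.3815
y' = -4 − -1.0000·(cos -0.8444 − cos -2.0944) = -2.8358

(1.3815, -2.8358, -0.8444)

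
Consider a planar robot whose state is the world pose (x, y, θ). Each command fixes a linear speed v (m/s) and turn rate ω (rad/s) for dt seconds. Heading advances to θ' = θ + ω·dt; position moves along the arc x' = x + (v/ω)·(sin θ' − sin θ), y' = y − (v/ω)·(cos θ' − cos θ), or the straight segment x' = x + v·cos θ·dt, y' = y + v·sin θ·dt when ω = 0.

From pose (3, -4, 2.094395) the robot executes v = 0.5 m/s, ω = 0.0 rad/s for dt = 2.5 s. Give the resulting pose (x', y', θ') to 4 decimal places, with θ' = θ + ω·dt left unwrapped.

(2.3750, -2.9175, 2.0944)

θ' = 2.0944 + 0.0·2.5 = 2.0944
ω = 0 → straight: x' = 3 + 0.5·cos(2.0944)·2.5 = 2.3750
y' = -4 + 0.5·sin(2.0944)·2.5 = -2.9175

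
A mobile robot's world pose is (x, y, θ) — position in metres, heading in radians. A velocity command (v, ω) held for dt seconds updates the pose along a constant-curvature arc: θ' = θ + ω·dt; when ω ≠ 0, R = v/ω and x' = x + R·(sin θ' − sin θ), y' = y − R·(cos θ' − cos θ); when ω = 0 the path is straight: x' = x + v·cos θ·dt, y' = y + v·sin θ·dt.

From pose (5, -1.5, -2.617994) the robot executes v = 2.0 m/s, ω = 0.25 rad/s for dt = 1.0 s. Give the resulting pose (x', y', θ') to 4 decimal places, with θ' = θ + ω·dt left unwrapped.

(3.4103, -2.7050, -2.3680)

θ' = -2.6180 + 0.25·1.0 = -2.3680
R = v/ω = 2.0/0.25 = 8.0000
x' = 5 + 8.0000·(sin -2.3680 − sin -2.6180) = 3.4103
y' = -1.5 − 8.0000·(cos -2.3680 − cos -2.6180) = -2.7050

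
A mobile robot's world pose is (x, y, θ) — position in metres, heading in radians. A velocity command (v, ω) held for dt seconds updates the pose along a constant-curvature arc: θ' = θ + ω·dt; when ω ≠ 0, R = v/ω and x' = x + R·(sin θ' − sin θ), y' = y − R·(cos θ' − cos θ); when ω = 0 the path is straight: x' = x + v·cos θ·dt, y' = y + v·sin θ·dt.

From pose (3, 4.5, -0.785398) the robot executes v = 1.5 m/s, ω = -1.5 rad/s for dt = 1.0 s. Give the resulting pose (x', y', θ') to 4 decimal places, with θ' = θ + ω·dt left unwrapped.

(3.0482, 3.1376, -2.2854)

θ' = -0.7854 + -1.5·1.0 = -2.2854
R = v/ω = 1.5/-1.5 = -1.0000
x' = 3 + -1.0000·(sin -2.2854 − sin -0.7854) = 3.0482
y' = 4.5 − -1.0000·(cos -2.2854 − cos -0.7854) = 3.1376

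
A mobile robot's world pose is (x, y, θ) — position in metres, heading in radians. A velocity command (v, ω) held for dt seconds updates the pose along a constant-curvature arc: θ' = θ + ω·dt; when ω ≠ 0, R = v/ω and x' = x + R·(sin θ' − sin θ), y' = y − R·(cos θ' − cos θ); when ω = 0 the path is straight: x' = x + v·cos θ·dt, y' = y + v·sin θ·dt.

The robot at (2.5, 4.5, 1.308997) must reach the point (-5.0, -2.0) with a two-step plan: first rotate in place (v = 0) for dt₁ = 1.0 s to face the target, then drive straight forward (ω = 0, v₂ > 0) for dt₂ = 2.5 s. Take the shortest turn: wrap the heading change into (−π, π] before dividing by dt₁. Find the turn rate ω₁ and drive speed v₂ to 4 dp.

ω₁ = 2.5467, v₂ = 3.9699

heading to target = atan2(-2−4.5, -5−2.5) = -2.4275
Δθ = wrap(-2.4275 − 1.3090) = 2.5467; ω₁ = Δθ/dt₁ = 2.5467
distance = √((-5−2.5)² + (-2−4.5)²) = 9.9247; v₂ = distance/dt₂ = 3.9699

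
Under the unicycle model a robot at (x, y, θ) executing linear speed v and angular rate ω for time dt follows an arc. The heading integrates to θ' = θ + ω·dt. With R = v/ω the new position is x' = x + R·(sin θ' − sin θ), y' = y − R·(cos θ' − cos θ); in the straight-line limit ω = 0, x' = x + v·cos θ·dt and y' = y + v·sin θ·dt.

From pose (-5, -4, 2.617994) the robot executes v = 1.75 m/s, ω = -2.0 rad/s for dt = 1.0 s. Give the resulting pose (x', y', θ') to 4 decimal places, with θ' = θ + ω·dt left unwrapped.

θ' = 2.6180 + -2.0·1.0 = 0.6180
R = v/ω = 1.75/-2.0 = -0.8750
x' = -5 + -0.8750·(sin 0.6180 − sin 2.6180) = -5.0695
y' = -4 − -0.8750·(cos 0.6180 − cos 2.6180) = -2.5291

(-5.0695, -2.5291, 0.6180)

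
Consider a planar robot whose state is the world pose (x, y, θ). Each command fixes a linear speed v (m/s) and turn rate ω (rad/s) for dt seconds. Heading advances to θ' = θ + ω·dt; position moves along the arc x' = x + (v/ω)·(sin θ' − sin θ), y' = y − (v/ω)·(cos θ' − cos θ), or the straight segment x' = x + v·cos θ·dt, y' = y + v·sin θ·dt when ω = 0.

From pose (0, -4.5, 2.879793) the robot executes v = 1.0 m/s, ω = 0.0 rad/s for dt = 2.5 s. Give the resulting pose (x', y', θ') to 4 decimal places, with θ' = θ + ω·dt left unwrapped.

(-2.4148, -3.8530, 2.8798)

θ' = 2.8798 + 0.0·2.5 = 2.8798
ω = 0 → straight: x' = 0 + 1.0·cos(2.8798)·2.5 = -2.4148
y' = -4.5 + 1.0·sin(2.8798)·2.5 = -3.8530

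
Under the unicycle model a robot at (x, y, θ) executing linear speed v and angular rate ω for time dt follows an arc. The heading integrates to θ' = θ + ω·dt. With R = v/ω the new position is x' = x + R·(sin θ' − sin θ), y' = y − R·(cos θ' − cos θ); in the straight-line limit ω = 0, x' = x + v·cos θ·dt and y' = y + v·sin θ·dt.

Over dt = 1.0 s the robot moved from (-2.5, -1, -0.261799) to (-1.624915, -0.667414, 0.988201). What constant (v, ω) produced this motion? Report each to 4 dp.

Δθ = 0.988201 − -0.261799 = 1.250000
ω = Δθ/dt = 1.250000/1.0 = 1.2500
R = Δx/(sin θ' − sin θ) = 0.8000
v = R·ω = 0.8000·1.2500 = 1.0000

v = 1.0000, ω = 1.2500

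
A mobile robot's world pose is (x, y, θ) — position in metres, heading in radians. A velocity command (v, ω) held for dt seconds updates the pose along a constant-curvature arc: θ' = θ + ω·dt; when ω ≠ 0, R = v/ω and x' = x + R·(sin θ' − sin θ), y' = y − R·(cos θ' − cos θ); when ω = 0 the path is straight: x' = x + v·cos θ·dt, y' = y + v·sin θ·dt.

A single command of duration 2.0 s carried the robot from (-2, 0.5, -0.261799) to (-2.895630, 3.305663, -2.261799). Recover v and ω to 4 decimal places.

Δθ = -2.261799 − -0.261799 = -2.000000
ω = Δθ/dt = -2.000000/2.0 = -1.0000
R = −Δy/(cos θ' − cos θ) = 1.7500
v = R·ω = 1.7500·-1.0000 = -1.7500

v = -1.7500, ω = -1.0000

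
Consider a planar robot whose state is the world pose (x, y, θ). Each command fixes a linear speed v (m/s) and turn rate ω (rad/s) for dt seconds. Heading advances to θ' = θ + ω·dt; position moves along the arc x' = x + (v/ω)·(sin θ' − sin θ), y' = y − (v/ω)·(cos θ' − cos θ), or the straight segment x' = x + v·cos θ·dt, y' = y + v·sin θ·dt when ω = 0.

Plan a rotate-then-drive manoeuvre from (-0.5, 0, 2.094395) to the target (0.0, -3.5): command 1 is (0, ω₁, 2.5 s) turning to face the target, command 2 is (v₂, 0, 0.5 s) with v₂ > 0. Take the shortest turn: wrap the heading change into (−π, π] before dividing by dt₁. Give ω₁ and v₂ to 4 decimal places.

ω₁ = 1.1040, v₂ = 7.0711

heading to target = atan2(-3.5−0, 0−-0.5) = -1.4289
Δθ = wrap(-1.4289 − 2.0944) = 2.7599; ω₁ = Δθ/dt₁ = 1.1040
distance = √((0−-0.5)² + (-3.5−0)²) = 3.5355; v₂ = distance/dt₂ = 7.0711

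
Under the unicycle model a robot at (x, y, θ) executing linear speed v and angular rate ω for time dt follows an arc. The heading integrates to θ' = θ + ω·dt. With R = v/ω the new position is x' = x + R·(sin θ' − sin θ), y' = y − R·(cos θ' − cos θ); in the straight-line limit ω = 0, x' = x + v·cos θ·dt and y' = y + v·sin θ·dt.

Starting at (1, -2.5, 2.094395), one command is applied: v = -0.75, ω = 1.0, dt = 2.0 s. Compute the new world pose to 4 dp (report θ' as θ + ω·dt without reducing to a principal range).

(2.2608, -2.5596, 4.0944)

θ' = 2.0944 + 1.0·2.0 = 4.0944
R = v/ω = -0.75/1.0 = -0.7500
x' = 1 + -0.7500·(sin 4.0944 − sin 2.0944) = 2.2608
y' = -2.5 − -0.7500·(cos 4.0944 − cos 2.0944) = -2.5596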